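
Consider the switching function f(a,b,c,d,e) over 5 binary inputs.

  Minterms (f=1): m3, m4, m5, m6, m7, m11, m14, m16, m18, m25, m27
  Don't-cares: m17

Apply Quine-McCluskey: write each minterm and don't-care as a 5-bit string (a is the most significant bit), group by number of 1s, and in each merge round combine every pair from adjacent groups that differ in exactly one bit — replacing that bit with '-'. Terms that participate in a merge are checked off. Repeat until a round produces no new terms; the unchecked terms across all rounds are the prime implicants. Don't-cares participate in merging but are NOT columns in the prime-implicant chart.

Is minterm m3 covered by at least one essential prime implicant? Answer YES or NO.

[col 0] 00011*, 00100*, 00101*, 00110*, 00111*, 01011*, 01110*, 10000*, 10001*, 10010*, 11001*, 11011*
[col 1] -1011, 0-011, 0-110, 00-11, 001-0*, 001-1*, 0010-*, 0011-*, 1-001, 100-0, 1000-, 110-1
[col 2] 001--
Prime implicants: -1011, 0-011, 0-110, 00-11, 001--, 1-001, 100-0, 1000-, 110-1
PI chart (minterm → PIs covering it):
  3 | 0-011,00-11
  4 | 001--  (sole → essential)
  5 | 001--  (sole → essential)
  6 | 0-110,001--
  7 | 00-11,001--
  11 | -1011,0-011
  14 | 0-110  (sole → essential)
  16 | 100-0,1000-
  18 | 100-0  (sole → essential)
  25 | 1-001,110-1
  27 | -1011,110-1
Essential prime implicants: 0-110, 001--, 100-0

NO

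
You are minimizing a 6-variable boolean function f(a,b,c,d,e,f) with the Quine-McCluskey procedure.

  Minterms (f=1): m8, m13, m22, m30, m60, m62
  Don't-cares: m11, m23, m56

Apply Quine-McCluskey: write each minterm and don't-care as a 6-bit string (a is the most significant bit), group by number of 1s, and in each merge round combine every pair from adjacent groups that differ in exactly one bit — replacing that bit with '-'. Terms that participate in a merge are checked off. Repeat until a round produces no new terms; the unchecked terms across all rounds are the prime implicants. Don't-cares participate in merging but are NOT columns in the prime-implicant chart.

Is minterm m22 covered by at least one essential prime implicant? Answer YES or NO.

NO

size-2^0 implicants → 001000  001011  001101  010110(✓)  010111(✓)  011110(✓)  111000(✓)  111100(✓)  111110(✓)
size-2^1 implicants → -11110  01-110  01011-  111-00  1111-0
Unchecked terms (primes): -11110, 001000, 001011, 001101, 01-110, 01011-, 111-00, 1111-0
Minterm coverage:
  m8 ⊆ 001000 [E]
  m13 ⊆ 001101 [E]
  m22 ⊆ 01-110,01011-
  m30 ⊆ -11110,01-110
  m60 ⊆ 111-00,1111-0
  m62 ⊆ -11110,1111-0
E = {001000, 001101}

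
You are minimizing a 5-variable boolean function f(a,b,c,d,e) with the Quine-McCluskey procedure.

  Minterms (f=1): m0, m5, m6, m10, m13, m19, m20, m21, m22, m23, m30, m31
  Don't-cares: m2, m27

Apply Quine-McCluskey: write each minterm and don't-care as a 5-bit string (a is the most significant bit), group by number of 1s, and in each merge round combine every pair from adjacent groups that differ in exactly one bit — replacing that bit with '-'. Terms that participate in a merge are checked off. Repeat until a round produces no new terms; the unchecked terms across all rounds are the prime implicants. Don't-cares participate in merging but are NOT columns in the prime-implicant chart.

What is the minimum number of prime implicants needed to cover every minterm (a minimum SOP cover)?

7

Round 0: 00000✓ 00010✓ 00101✓ 00110✓ 01010✓ 01101✓ 10011✓ 10100✓ 10101✓ 10110✓ 10111✓ 11011✓ 11110✓ 11111✓
Round 1: -0101 -0110 0-010 0-101 00-10 000-0 1-011✓ 1-110✓ 1-111✓ 10-11✓ 101-0✓ 101-1✓ 1010-✓ 1011-✓ 11-11✓ 1111-✓
Round 2: 1--11 1-11- 101--
PIs = {-0101, -0110, 0-010, 0-101, 00-10, 000-0, 1--11, 1-11-, 101--}
Coverage chart:
  m0: 000-0 ←essential
  m5: -0101,0-101
  m6: -0110,00-10
  m10: 0-010 ←essential
  m13: 0-101 ←essential
  m19: 1--11 ←essential
  m20: 101-- ←essential
  m21: -0101,101--
  m22: -0110,1-11-,101--
  m23: 1--11,1-11-,101--
  m30: 1-11- ←essential
  m31: 1--11,1-11-
Essential: 0-010, 0-101, 000-0, 1--11, 1-11-, 101--
Petrick residual → -0110
Min cover (7 terms): b'cde' + a'c'de' + a'cd'e + a'b'c'e' + ade + acd + ab'c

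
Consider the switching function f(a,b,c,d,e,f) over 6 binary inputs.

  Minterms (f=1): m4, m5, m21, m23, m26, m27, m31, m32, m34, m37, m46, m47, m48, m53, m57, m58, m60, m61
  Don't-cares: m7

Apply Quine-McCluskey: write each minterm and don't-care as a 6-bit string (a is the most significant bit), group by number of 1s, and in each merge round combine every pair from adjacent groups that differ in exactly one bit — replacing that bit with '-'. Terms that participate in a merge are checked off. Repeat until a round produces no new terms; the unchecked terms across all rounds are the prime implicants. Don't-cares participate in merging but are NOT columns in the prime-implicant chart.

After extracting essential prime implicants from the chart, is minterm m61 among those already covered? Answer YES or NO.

Round 0: 000100✓ 000101✓ 000111✓ 010101✓ 010111✓ 011010✓ 011011✓ 011111✓ 100000✓ 100010✓ 100101✓ 101110✓ 101111✓ 110000✓ 110101✓ 111001✓ 111010✓ 111100✓ 111101✓
Round 1: -00101✓ -10101✓ -11010 0-0101✓ 0-0111✓ 0001-1✓ 00010- 01-111 0101-1✓ 011-11 01101- 1-0000 1-0101✓ 1000-0 10111- 11-101 111-01 11110-
Round 2: --0101 0-01-1
PIs = {--0101, -11010, 0-01-1, 00010-, 01-111, 011-11, 01101-, 1-0000, 1000-0, 10111-, 11-101, 111-01, 11110-}
Coverage chart:
  m4: 00010- ←essential
  m5: --0101,0-01-1,00010-
  m21: --0101,0-01-1
  m23: 0-01-1,01-111
  m26: -11010,01101-
  m27: 011-11,01101-
  m31: 01-111,011-11
  m32: 1-0000,1000-0
  m34: 1000-0 ←essential
  m37: --0101 ←essential
  m46: 10111- ←essential
  m47: 10111- ←essential
  m48: 1-0000 ←essential
  m53: --0101,11-101
  m57: 111-01 ←essential
  m58: -11010 ←essential
  m60: 11110- ←essential
  m61: 11-101,111-01,11110-
Essential: --0101, -11010, 00010-, 1-0000, 1000-0, 10111-, 111-01, 11110-

YES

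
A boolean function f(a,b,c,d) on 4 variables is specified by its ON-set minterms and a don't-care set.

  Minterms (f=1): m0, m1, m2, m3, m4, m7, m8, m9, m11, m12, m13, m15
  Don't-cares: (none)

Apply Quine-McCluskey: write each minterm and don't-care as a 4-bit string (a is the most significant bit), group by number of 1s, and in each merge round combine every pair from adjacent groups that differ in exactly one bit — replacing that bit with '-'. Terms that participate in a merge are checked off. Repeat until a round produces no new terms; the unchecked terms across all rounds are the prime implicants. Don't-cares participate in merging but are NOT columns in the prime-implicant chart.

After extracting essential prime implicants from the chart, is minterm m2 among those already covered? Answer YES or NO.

YES

size-2^0 implicants → 0000(✓)  0001(✓)  0010(✓)  0011(✓)  0100(✓)  0111(✓)  1000(✓)  1001(✓)  1011(✓)  1100(✓)  1101(✓)  1111(✓)
size-2^1 implicants → -000(✓)  -001(✓)  -011(✓)  -100(✓)  -111(✓)  0-00(✓)  0-11(✓)  00-0(✓)  00-1(✓)  000-(✓)  001-(✓)  1-00(✓)  1-01(✓)  1-11(✓)  10-1(✓)  100-(✓)  11-1(✓)  110-(✓)
size-2^2 implicants → --00  --11  -0-1  -00-  00--  1--1  1-0-
Unchecked terms (primes): --00, --11, -0-1, -00-, 00--, 1--1, 1-0-
Minterm coverage:
  m0 ⊆ --00,-00-,00--
  m1 ⊆ -0-1,-00-,00--
  m2 ⊆ 00-- [E]
  m3 ⊆ --11,-0-1,00--
  m4 ⊆ --00 [E]
  m7 ⊆ --11 [E]
  m8 ⊆ --00,-00-,1-0-
  m9 ⊆ -0-1,-00-,1--1,1-0-
  m11 ⊆ --11,-0-1,1--1
  m12 ⊆ --00,1-0-
  m13 ⊆ 1--1,1-0-
  m15 ⊆ --11,1--1
E = {--00, --11, 00--}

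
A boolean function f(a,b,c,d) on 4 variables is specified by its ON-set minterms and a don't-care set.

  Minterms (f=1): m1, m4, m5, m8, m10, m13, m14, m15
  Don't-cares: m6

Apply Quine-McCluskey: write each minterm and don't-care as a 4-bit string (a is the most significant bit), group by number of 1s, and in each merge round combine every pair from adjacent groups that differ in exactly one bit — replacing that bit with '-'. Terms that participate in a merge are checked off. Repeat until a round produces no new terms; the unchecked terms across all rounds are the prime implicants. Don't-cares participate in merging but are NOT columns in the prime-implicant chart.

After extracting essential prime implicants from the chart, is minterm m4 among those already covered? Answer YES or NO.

Round 0: 0001✓ 0100✓ 0101✓ 0110✓ 1000✓ 1010✓ 1101✓ 1110✓ 1111✓
Round 1: -101 -110 0-01 01-0 010- 1-10 10-0 11-1 111-
PIs = {-101, -110, 0-01, 01-0, 010-, 1-10, 10-0, 11-1, 111-}
Coverage chart:
  m1: 0-01 ←essential
  m4: 01-0,010-
  m5: -101,0-01,010-
  m8: 10-0 ←essential
  m10: 1-10,10-0
  m13: -101,11-1
  m14: -110,1-10,111-
  m15: 11-1,111-
Essential: 0-01, 10-0

NO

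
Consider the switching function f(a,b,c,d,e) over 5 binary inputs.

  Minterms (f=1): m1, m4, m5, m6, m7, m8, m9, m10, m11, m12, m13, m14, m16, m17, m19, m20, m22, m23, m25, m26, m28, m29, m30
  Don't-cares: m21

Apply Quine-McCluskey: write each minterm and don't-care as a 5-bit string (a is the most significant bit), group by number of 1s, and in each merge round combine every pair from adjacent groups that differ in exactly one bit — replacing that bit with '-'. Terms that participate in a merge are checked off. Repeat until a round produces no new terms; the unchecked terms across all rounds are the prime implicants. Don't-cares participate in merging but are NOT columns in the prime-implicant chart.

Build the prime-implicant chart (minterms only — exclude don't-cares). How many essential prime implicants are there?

6

Round 0: 00001✓ 00100✓ 00101✓ 00110✓ 00111✓ 01000✓ 01001✓ 01010✓ 01011✓ 01100✓ 01101✓ 01110✓ 10000✓ 10001✓ 10011✓ 10100✓ 10101✓ 10110✓ 10111✓ 11001✓ 11010✓ 11100✓ 11101✓ 11110✓
Round 1: -0001✓ -0100✓ -0101✓ -0110✓ -0111✓ -1001✓ -1010✓ -1100✓ -1101✓ -1110✓ 0-001✓ 0-100✓ 0-101✓ 0-110✓ 00-01✓ 001-0✓ 001-1✓ 0010-✓ 0011-✓ 01-00✓ 01-01✓ 01-10✓ 010-0✓ 010-1✓ 0100-✓ 0101-✓ 011-0✓ 0110-✓ 1-001✓ 1-100✓ 1-101✓ 1-110✓ 10-00✓ 10-01✓ 10-11✓ 100-1✓ 1000-✓ 101-0✓ 101-1✓ 1010-✓ 1011-✓ 11-01✓ 11-10✓ 111-0✓ 1110-✓
Round 2: --001✓ --100✓ --101✓ --110✓ -0-01✓ -01-0✓ -01-1✓ -010-✓ -011-✓ -1-01✓ -1-10 -11-0✓ -110-✓ 0--01✓ 0-1-0✓ 0-10-✓ 001--✓ 01--0 01-0- 010-- 1--01✓ 1-1-0✓ 1-10-✓ 10--1 10-0- 101--✓
Round 3: ---01 --1-0 --10- -01--
PIs = {---01, --1-0, --10-, -01--, -1-10, 01--0, 01-0-, 010--, 10--1, 10-0-}
Coverage chart:
  m1: ---01 ←essential
  m4: --1-0,--10-,-01--
  m5: ---01,--10-,-01--
  m6: --1-0,-01--
  m7: -01-- ←essential
  m8: 01--0,01-0-,010--
  m9: ---01,01-0-,010--
  m10: -1-10,01--0,010--
  m11: 010-- ←essential
  m12: --1-0,--10-,01--0,01-0-
  m13: ---01,--10-,01-0-
  m14: --1-0,-1-10,01--0
  m16: 10-0- ←essential
  m17: ---01,10--1,10-0-
  m19: 10--1 ←essential
  m20: --1-0,--10-,-01--,10-0-
  m22: --1-0,-01--
  m23: -01--,10--1
  m25: ---01 ←essential
  m26: -1-10 ←essential
  m28: --1-0,--10-
  m29: ---01,--10-
  m30: --1-0,-1-10
Essential: ---01, -01--, -1-10, 010--, 10--1, 10-0-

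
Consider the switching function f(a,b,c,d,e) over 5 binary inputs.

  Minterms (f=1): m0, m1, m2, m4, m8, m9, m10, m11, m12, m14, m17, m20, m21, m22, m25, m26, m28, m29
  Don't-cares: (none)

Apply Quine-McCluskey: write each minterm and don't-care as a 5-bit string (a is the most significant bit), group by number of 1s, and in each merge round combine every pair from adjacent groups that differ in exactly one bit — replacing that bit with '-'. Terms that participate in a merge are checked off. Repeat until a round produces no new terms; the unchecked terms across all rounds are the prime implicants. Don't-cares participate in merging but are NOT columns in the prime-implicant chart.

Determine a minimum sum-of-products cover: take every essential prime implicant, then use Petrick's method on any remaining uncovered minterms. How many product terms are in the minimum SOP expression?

Round 0: 00000✓ 00001✓ 00010✓ 00100✓ 01000✓ 01001✓ 01010✓ 01011✓ 01100✓ 01110✓ 10001✓ 10100✓ 10101✓ 10110✓ 11001✓ 11010✓ 11100✓ 11101✓
Round 1: -0001✓ -0100✓ -1001✓ -1010 -1100✓ 0-000✓ 0-001✓ 0-010✓ 0-100✓ 00-00✓ 000-0✓ 0000-✓ 01-00✓ 01-10✓ 010-0✓ 010-1✓ 0100-✓ 0101-✓ 011-0✓ 1-001✓ 1-100✓ 1-101✓ 10-01✓ 101-0 1010-✓ 11-01✓ 1110-✓
Round 2: --001 --100 0--00 0-0-0 0-00- 01--0 010-- 1--01 1-10-
PIs = {--001, --100, -1010, 0--00, 0-0-0, 0-00-, 01--0, 010--, 1--01, 1-10-, 101-0}
Coverage chart:
  m0: 0--00,0-0-0,0-00-
  m1: --001,0-00-
  m2: 0-0-0 ←essential
  m4: --100,0--00
  m8: 0--00,0-0-0,0-00-,01--0,010--
  m9: --001,0-00-,010--
  m10: -1010,0-0-0,01--0,010--
  m11: 010-- ←essential
  m12: --100,0--00,01--0
  m14: 01--0 ←essential
  m17: --001,1--01
  m20: --100,1-10-,101-0
  m21: 1--01,1-10-
  m22: 101-0 ←essential
  m25: --001,1--01
  m26: -1010 ←essential
  m28: --100,1-10-
  m29: 1--01,1-10-
Essential: -1010, 0-0-0, 01--0, 010--, 101-0
Petrick residual → --001, --100, 1--01
Min cover (8 terms): c'd'e + cd'e' + bc'de' + a'c'e' + a'be' + a'bc' + ad'e + ab'ce'

8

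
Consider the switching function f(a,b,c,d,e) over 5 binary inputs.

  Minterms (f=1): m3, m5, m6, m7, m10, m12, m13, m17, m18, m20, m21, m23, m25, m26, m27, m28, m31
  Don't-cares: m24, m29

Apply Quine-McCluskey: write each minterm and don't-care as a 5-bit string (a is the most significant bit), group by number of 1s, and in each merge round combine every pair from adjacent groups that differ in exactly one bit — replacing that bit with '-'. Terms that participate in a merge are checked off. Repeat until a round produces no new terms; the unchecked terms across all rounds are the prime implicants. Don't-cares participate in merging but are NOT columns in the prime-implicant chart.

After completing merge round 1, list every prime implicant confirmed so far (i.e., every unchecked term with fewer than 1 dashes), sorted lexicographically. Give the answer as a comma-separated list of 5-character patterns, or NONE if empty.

NONE

Round 0: 00011✓ 00101✓ 00110✓ 00111✓ 01010✓ 01100✓ 01101✓ 10001✓ 10010✓ 10100✓ 10101✓ 10111✓ 11000✓ 11001✓ 11010✓ 11011✓ 11100✓ 11101✓ 11111✓
Round 1: -0101✓ -0111✓ -1010 -1100✓ -1101✓ 0-101✓ 00-11 001-1✓ 0011- 0110-✓ 1-001✓ 1-010 1-100✓ 1-101✓ 1-111✓ 10-01✓ 101-1✓ 1010-✓ 11-00✓ 11-01✓ 11-11✓ 110-0✓ 110-1✓ 1100-✓ 1101-✓ 111-1✓ 1110-✓
Round 2: --101 -01-1 -110- 1--01 1-1-1 1-10- 11--1 11-0- 110--
PIs = {--101, -01-1, -1010, -110-, 00-11, 0011-, 1--01, 1-010, 1-1-1, 1-10-, 11--1, 11-0-, 110--}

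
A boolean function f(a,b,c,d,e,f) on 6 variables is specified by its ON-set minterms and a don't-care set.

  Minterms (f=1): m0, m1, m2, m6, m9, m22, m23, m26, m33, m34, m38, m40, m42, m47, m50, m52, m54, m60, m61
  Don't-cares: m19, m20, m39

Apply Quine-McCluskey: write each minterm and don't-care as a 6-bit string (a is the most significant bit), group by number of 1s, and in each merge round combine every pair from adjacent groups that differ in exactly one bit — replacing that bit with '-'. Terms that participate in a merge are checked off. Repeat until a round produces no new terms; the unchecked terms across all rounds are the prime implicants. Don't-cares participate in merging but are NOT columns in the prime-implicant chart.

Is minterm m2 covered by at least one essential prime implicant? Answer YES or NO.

Round 0: 000000✓ 000001✓ 000010✓ 000110✓ 001001✓ 010011✓ 010100✓ 010110✓ 010111✓ 011010 100001✓ 100010✓ 100110✓ 100111✓ 101000✓ 101010✓ 101111✓ 110010✓ 110100✓ 110110✓ 111100✓ 111101✓
Round 1: -00001 -00010✓ -00110✓ -10100✓ -10110✓ 0-0110✓ 00-001 000-10✓ 0000-0 00000- 010-11 0101-0✓ 01011- 1-0010✓ 1-0110✓ 10-010 10-111 100-10✓ 10011- 1010-0 11-100 110-10✓ 1101-0✓ 11110-
Round 2: --0110 -00-10 -101-0 1-0-10
PIs = {--0110, -00-10, -00001, -101-0, 00-001, 0000-0, 00000-, 010-11, 01011-, 011010, 1-0-10, 10-010, 10-111, 10011-, 1010-0, 11-100, 11110-}
Coverage chart:
  m0: 0000-0,00000-
  m1: -00001,00-001,00000-
  m2: -00-10,0000-0
  m6: --0110,-00-10
  m9: 00-001 ←essential
  m22: --0110,-101-0,01011-
  m23: 010-11,01011-
  m26: 011010 ←essential
  m33: -00001 ←essential
  m34: -00-10,1-0-10,10-010
  m38: --0110,-00-10,1-0-10,10011-
  m40: 1010-0 ←essential
  m42: 10-010,1010-0
  m47: 10-111 ←essential
  m50: 1-0-10 ←essential
  m52: -101-0,11-100
  m54: --0110,-101-0,1-0-10
  m60: 11-100,11110-
  m61: 11110- ←essential
Essential: -00001, 00-001, 011010, 1-0-10, 10-111, 1010-0, 11110-

NO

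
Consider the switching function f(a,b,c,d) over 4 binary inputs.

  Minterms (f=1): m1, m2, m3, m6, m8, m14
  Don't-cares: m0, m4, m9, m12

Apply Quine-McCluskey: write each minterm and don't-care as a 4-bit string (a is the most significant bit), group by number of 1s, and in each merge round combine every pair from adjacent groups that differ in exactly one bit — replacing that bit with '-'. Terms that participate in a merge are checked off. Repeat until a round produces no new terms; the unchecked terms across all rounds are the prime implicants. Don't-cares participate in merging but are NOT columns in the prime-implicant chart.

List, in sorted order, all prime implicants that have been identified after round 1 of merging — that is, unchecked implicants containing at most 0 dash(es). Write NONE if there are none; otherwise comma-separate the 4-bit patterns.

[col 0] 0000*, 0001*, 0010*, 0011*, 0100*, 0110*, 1000*, 1001*, 1100*, 1110*
[col 1] -000*, -001*, -100*, -110*, 0-00*, 0-10*, 00-0*, 00-1*, 000-*, 001-*, 01-0*, 1-00*, 100-*, 11-0*
[col 2] --00, -00-, -1-0, 0--0, 00--
Prime implicants: --00, -00-, -1-0, 0--0, 00--

NONE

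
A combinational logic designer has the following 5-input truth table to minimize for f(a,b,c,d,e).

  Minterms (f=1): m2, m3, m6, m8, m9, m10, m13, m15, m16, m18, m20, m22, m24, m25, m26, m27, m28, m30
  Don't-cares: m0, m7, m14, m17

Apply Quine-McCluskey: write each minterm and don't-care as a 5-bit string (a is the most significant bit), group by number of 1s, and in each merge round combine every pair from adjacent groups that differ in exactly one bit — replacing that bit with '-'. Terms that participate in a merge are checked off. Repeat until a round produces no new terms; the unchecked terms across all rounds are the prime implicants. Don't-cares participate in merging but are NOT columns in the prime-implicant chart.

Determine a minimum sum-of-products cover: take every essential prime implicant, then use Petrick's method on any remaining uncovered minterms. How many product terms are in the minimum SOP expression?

6

size-2^0 implicants → 00000(✓)  00010(✓)  00011(✓)  00110(✓)  00111(✓)  01000(✓)  01001(✓)  01010(✓)  01101(✓)  01110(✓)  01111(✓)  10000(✓)  10001(✓)  10010(✓)  10100(✓)  10110(✓)  11000(✓)  11001(✓)  11010(✓)  11011(✓)  11100(✓)  11110(✓)
size-2^1 implicants → -0000(✓)  -0010(✓)  -0110(✓)  -1000(✓)  -1001(✓)  -1010(✓)  -1110(✓)  0-000(✓)  0-010(✓)  0-110(✓)  0-111(✓)  00-10(✓)  00-11(✓)  000-0(✓)  0001-(✓)  0011-(✓)  01-01  01-10(✓)  010-0(✓)  0100-(✓)  011-1  0111-(✓)  1-000(✓)  1-001(✓)  1-010(✓)  1-100(✓)  1-110(✓)  10-00(✓)  10-10(✓)  100-0(✓)  1000-(✓)  101-0(✓)  11-00(✓)  11-10(✓)  110-0(✓)  110-1(✓)  1100-(✓)  1101-(✓)  111-0(✓)
size-2^2 implicants → --000(✓)  --010(✓)  --110(✓)  -0-10(✓)  -00-0(✓)  -1-10(✓)  -10-0(✓)  -100-  0--10(✓)  0-0-0(✓)  0-11-  00-1-  1--00(✓)  1--10(✓)  1-0-0(✓)  1-00-  1-1-0(✓)  10--0(✓)  11--0(✓)  110--
size-2^3 implicants → ---10  --0-0  1---0
Unchecked terms (primes): ---10, --0-0, -100-, 0-11-, 00-1-, 01-01, 011-1, 1---0, 1-00-, 110--
Minterm coverage:
  m2 ⊆ ---10,--0-0,00-1-
  m3 ⊆ 00-1- [E]
  m6 ⊆ ---10,0-11-,00-1-
  m8 ⊆ --0-0,-100-
  m9 ⊆ -100-,01-01
  m10 ⊆ ---10,--0-0
  m13 ⊆ 01-01,011-1
  m15 ⊆ 0-11-,011-1
  m16 ⊆ --0-0,1---0,1-00-
  m18 ⊆ ---10,--0-0,1---0
  m20 ⊆ 1---0 [E]
  m22 ⊆ ---10,1---0
  m24 ⊆ --0-0,-100-,1---0,1-00-,110--
  m25 ⊆ -100-,1-00-,110--
  m26 ⊆ ---10,--0-0,1---0,110--
  m27 ⊆ 110-- [E]
  m28 ⊆ 1---0 [E]
  m30 ⊆ ---10,1---0
E = {00-1-, 1---0, 110--}
Petrick residual → ---10, -100-, 011-1
Cover = de' + bc'd' + a'b'd + a'bce + ae' + abc'  |cover|=6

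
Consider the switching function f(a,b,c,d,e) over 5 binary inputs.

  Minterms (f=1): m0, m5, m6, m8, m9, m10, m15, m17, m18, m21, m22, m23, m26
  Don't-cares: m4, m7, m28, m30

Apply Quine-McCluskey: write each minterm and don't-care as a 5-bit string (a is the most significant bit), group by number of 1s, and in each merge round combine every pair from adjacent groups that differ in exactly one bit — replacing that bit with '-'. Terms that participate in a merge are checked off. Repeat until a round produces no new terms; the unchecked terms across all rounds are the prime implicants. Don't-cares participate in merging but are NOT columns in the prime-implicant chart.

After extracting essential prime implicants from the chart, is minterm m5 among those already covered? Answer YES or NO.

NO

Round 0: 00000✓ 00100✓ 00101✓ 00110✓ 00111✓ 01000✓ 01001✓ 01010✓ 01111✓ 10001✓ 10010✓ 10101✓ 10110✓ 10111✓ 11010✓ 11100✓ 11110✓
Round 1: -0101✓ -0110✓ -0111✓ -1010 0-000 0-111 00-00 001-0✓ 001-1✓ 0010-✓ 0011-✓ 010-0 0100- 1-010✓ 1-110✓ 10-01 10-10✓ 101-1✓ 1011-✓ 11-10✓ 111-0
Round 2: -01-1 -011- 001-- 1--10
PIs = {-01-1, -011-, -1010, 0-000, 0-111, 00-00, 001--, 010-0, 0100-, 1--10, 10-01, 111-0}
Coverage chart:
  m0: 0-000,00-00
  m5: -01-1,001--
  m6: -011-,001--
  m8: 0-000,010-0,0100-
  m9: 0100- ←essential
  m10: -1010,010-0
  m15: 0-111 ←essential
  m17: 10-01 ←essential
  m18: 1--10 ←essential
  m21: -01-1,10-01
  m22: -011-,1--10
  m23: -01-1,-011-
  m26: -1010,1--10
Essential: 0-111, 0100-, 1--10, 10-01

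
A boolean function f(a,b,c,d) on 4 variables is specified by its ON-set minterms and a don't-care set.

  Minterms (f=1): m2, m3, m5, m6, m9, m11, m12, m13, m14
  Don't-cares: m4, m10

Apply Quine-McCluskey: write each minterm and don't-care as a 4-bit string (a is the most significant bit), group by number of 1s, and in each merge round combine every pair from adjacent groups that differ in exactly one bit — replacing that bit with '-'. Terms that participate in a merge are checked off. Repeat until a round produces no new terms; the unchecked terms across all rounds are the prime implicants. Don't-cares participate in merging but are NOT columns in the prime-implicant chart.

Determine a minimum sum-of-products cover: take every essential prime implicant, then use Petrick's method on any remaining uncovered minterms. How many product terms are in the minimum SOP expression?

4

size-2^0 implicants → 0010(✓)  0011(✓)  0100(✓)  0101(✓)  0110(✓)  1001(✓)  1010(✓)  1011(✓)  1100(✓)  1101(✓)  1110(✓)
size-2^1 implicants → -010(✓)  -011(✓)  -100(✓)  -101(✓)  -110(✓)  0-10(✓)  001-(✓)  01-0(✓)  010-(✓)  1-01  1-10(✓)  10-1  101-(✓)  11-0(✓)  110-(✓)
size-2^2 implicants → --10  -01-  -1-0  -10-
Unchecked terms (primes): --10, -01-, -1-0, -10-, 1-01, 10-1
Minterm coverage:
  m2 ⊆ --10,-01-
  m3 ⊆ -01- [E]
  m5 ⊆ -10- [E]
  m6 ⊆ --10,-1-0
  m9 ⊆ 1-01,10-1
  m11 ⊆ -01-,10-1
  m12 ⊆ -1-0,-10-
  m13 ⊆ -10-,1-01
  m14 ⊆ --10,-1-0
E = {-01-, -10-}
Petrick residual → --10, 1-01
Cover = cd' + b'c + bc' + ac'd  |cover|=4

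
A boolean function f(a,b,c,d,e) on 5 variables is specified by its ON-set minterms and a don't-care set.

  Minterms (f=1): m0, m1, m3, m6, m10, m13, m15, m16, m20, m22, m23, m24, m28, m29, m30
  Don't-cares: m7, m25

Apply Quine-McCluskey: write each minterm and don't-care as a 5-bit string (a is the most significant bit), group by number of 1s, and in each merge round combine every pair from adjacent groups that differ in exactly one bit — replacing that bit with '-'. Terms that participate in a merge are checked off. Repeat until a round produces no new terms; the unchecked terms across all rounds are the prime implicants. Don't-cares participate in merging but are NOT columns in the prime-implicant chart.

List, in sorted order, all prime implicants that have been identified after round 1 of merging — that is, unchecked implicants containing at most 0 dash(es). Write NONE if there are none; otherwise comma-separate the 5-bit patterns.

01010

[col 0] 00000*, 00001*, 00011*, 00110*, 00111*, 01010, 01101*, 01111*, 10000*, 10100*, 10110*, 10111*, 11000*, 11001*, 11100*, 11101*, 11110*
[col 1] -0000, -0110*, -0111*, -1101, 0-111, 00-11, 000-1, 0000-, 0011-*, 011-1, 1-000*, 1-100*, 1-110*, 10-00*, 101-0*, 1011-*, 11-00*, 11-01*, 1100-*, 111-0*, 1110-*
[col 2] -011-, 1--00, 1-1-0, 11-0-
Prime implicants: -0000, -011-, -1101, 0-111, 00-11, 000-1, 0000-, 01010, 011-1, 1--00, 1-1-0, 11-0-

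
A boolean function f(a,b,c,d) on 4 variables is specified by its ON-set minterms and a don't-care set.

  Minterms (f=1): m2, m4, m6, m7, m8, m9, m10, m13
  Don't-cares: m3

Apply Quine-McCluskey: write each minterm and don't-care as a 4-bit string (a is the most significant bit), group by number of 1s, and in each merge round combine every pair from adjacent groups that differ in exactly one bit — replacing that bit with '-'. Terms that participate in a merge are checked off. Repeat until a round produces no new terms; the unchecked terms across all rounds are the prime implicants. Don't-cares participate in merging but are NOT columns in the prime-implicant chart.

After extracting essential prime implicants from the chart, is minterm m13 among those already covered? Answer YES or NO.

YES

Round 0: 0010✓ 0011✓ 0100✓ 0110✓ 0111✓ 1000✓ 1001✓ 1010✓ 1101✓
Round 1: -010 0-10✓ 0-11✓ 001-✓ 01-0 011-✓ 1-01 10-0 100-
Round 2: 0-1-
PIs = {-010, 0-1-, 01-0, 1-01, 10-0, 100-}
Coverage chart:
  m2: -010,0-1-
  m4: 01-0 ←essential
  m6: 0-1-,01-0
  m7: 0-1- ←essential
  m8: 10-0,100-
  m9: 1-01,100-
  m10: -010,10-0
  m13: 1-01 ←essential
Essential: 0-1-, 01-0, 1-01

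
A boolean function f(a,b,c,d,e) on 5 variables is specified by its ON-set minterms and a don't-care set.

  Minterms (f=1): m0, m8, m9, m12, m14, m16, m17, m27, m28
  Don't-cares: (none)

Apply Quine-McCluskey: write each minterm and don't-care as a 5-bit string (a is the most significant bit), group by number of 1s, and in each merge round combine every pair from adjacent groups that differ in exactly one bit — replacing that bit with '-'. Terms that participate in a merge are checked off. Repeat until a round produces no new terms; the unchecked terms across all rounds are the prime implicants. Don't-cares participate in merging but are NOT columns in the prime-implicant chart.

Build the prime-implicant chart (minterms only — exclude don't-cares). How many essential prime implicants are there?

[col 0] 00000*, 01000*, 01001*, 01100*, 01110*, 10000*, 10001*, 11011, 11100*
[col 1] -0000, -1100, 0-000, 01-00, 0100-, 011-0, 1000-
Prime implicants: -0000, -1100, 0-000, 01-00, 0100-, 011-0, 1000-, 11011
PI chart (minterm → PIs covering it):
  0 | -0000,0-000
  8 | 0-000,01-00,0100-
  9 | 0100-  (sole → essential)
  12 | -1100,01-00,011-0
  14 | 011-0  (sole → essential)
  16 | -0000,1000-
  17 | 1000-  (sole → essential)
  27 | 11011  (sole → essential)
  28 | -1100  (sole → essential)
Essential prime implicants: -1100, 0100-, 011-0, 1000-, 11011

5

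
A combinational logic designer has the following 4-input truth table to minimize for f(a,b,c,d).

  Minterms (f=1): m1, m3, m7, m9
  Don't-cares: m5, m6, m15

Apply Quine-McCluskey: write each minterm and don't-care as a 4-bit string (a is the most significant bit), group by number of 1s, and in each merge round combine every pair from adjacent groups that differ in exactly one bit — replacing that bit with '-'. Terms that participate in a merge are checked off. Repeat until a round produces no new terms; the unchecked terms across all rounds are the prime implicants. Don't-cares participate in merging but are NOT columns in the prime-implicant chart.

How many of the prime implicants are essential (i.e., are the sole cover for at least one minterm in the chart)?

[col 0] 0001*, 0011*, 0101*, 0110*, 0111*, 1001*, 1111*
[col 1] -001, -111, 0-01*, 0-11*, 00-1*, 01-1*, 011-
[col 2] 0--1
Prime implicants: -001, -111, 0--1, 011-
PI chart (minterm → PIs covering it):
  1 | -001,0--1
  3 | 0--1  (sole → essential)
  7 | -111,0--1,011-
  9 | -001  (sole → essential)
Essential prime implicants: -001, 0--1

2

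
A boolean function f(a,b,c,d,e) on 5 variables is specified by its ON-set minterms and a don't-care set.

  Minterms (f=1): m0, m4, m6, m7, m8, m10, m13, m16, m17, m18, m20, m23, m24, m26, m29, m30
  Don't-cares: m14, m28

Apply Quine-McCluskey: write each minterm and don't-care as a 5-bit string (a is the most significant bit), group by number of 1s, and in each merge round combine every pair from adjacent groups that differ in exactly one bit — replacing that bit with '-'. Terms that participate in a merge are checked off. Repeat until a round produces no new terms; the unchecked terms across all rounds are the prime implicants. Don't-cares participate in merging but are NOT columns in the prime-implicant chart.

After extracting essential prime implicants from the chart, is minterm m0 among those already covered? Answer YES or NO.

NO

size-2^0 implicants → 00000(✓)  00100(✓)  00110(✓)  00111(✓)  01000(✓)  01010(✓)  01101(✓)  01110(✓)  10000(✓)  10001(✓)  10010(✓)  10100(✓)  10111(✓)  11000(✓)  11010(✓)  11100(✓)  11101(✓)  11110(✓)
size-2^1 implicants → -0000(✓)  -0100(✓)  -0111  -1000(✓)  -1010(✓)  -1101  -1110(✓)  0-000(✓)  0-110  00-00(✓)  001-0  0011-  01-10(✓)  010-0(✓)  1-000(✓)  1-010(✓)  1-100(✓)  10-00(✓)  100-0(✓)  1000-  11-00(✓)  11-10(✓)  110-0(✓)  111-0(✓)  1110-
size-2^2 implicants → --000  -0-00  -1-10  -10-0  1--00  1-0-0  11--0
Unchecked terms (primes): --000, -0-00, -0111, -1-10, -10-0, -1101, 0-110, 001-0, 0011-, 1--00, 1-0-0, 1000-, 11--0, 1110-
Minterm coverage:
  m0 ⊆ --000,-0-00
  m4 ⊆ -0-00,001-0
  m6 ⊆ 0-110,001-0,0011-
  m7 ⊆ -0111,0011-
  m8 ⊆ --000,-10-0
  m10 ⊆ -1-10,-10-0
  m13 ⊆ -1101 [E]
  m16 ⊆ --000,-0-00,1--00,1-0-0,1000-
  m17 ⊆ 1000- [E]
  m18 ⊆ 1-0-0 [E]
  m20 ⊆ -0-00,1--00
  m23 ⊆ -0111 [E]
  m24 ⊆ --000,-10-0,1--00,1-0-0,11--0
  m26 ⊆ -1-10,-10-0,1-0-0,11--0
  m29 ⊆ -1101,1110-
  m30 ⊆ -1-10,11--0
E = {-0111, -1101, 1-0-0, 1000-}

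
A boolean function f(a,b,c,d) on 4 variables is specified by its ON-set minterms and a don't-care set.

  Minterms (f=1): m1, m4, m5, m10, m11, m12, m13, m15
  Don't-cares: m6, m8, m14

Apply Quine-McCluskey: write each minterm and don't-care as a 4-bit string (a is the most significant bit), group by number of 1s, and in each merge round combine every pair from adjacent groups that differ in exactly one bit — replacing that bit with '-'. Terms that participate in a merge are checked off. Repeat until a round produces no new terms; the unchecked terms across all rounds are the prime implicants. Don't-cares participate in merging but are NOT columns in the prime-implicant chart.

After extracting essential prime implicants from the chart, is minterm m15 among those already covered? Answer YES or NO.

size-2^0 implicants → 0001(✓)  0100(✓)  0101(✓)  0110(✓)  1000(✓)  1010(✓)  1011(✓)  1100(✓)  1101(✓)  1110(✓)  1111(✓)
size-2^1 implicants → -100(✓)  -101(✓)  -110(✓)  0-01  01-0(✓)  010-(✓)  1-00(✓)  1-10(✓)  1-11(✓)  10-0(✓)  101-(✓)  11-0(✓)  11-1(✓)  110-(✓)  111-(✓)
size-2^2 implicants → -1-0  -10-  1--0  1-1-  11--
Unchecked terms (primes): -1-0, -10-, 0-01, 1--0, 1-1-, 11--
Minterm coverage:
  m1 ⊆ 0-01 [E]
  m4 ⊆ -1-0,-10-
  m5 ⊆ -10-,0-01
  m10 ⊆ 1--0,1-1-
  m11 ⊆ 1-1- [E]
  m12 ⊆ -1-0,-10-,1--0,11--
  m13 ⊆ -10-,11--
  m15 ⊆ 1-1-,11--
E = {0-01, 1-1-}

YES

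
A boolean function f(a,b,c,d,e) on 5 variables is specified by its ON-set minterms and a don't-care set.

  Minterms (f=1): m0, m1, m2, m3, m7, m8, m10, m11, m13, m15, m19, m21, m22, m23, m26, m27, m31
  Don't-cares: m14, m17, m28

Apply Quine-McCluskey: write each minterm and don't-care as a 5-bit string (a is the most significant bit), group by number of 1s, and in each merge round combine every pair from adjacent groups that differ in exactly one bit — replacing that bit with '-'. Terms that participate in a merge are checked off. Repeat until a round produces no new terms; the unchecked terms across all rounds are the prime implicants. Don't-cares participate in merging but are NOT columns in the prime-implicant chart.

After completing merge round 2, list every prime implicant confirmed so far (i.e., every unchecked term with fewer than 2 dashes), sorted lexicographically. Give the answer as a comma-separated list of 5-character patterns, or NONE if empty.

Round 0: 00000✓ 00001✓ 00010✓ 00011✓ 00111✓ 01000✓ 01010✓ 01011✓ 01101✓ 01110✓ 01111✓ 10001✓ 10011✓ 10101✓ 10110✓ 10111✓ 11010✓ 11011✓ 11100 11111✓
Round 1: -0001✓ -0011✓ -0111✓ -1010✓ -1011✓ -1111✓ 0-000✓ 0-010✓ 0-011✓ 0-111✓ 00-11✓ 000-0✓ 000-1✓ 0000-✓ 0001-✓ 01-10✓ 01-11✓ 010-0✓ 0101-✓ 011-1 0111-✓ 1-011✓ 1-111✓ 10-01✓ 10-11✓ 100-1✓ 101-1✓ 1011- 11-11✓ 1101-✓
Round 2: --011✓ --111✓ -0-11✓ -00-1 -1-11✓ -101- 0--11✓ 0-0-0 0-01- 000-- 01-1- 1--11✓ 10--1
Round 3: ---11
PIs = {---11, -00-1, -101-, 0-0-0, 0-01-, 000--, 01-1-, 011-1, 10--1, 1011-, 11100}

011-1, 1011-, 11100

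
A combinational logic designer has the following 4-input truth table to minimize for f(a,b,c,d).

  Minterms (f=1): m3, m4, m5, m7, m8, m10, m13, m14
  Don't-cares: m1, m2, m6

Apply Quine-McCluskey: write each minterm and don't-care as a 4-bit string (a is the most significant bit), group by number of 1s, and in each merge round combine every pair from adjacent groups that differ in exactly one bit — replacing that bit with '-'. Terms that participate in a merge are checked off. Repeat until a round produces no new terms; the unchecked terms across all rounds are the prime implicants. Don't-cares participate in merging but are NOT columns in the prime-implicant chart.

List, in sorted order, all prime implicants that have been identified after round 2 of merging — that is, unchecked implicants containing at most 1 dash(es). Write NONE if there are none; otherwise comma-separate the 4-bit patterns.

[col 0] 0001*, 0010*, 0011*, 0100*, 0101*, 0110*, 0111*, 1000*, 1010*, 1101*, 1110*
[col 1] -010*, -101, -110*, 0-01*, 0-10*, 0-11*, 00-1*, 001-*, 01-0*, 01-1*, 010-*, 011-*, 1-10*, 10-0
[col 2] --10, 0--1, 0-1-, 01--
Prime implicants: --10, -101, 0--1, 0-1-, 01--, 10-0

-101, 10-0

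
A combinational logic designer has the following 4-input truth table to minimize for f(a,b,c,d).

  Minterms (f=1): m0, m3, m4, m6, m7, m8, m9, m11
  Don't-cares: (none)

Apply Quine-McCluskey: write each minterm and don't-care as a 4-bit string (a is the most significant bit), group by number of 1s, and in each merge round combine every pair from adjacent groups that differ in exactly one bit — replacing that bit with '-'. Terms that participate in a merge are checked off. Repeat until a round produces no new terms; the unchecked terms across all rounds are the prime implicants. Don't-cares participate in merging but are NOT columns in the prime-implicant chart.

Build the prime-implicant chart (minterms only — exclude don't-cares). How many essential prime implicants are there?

0

Round 0: 0000✓ 0011✓ 0100✓ 0110✓ 0111✓ 1000✓ 1001✓ 1011✓
Round 1: -000 -011 0-00 0-11 01-0 011- 10-1 100-
PIs = {-000, -011, 0-00, 0-11, 01-0, 011-, 10-1, 100-}
Coverage chart:
  m0: -000,0-00
  m3: -011,0-11
  m4: 0-00,01-0
  m6: 01-0,011-
  m7: 0-11,011-
  m8: -000,100-
  m9: 10-1,100-
  m11: -011,10-1
(no essential prime implicants)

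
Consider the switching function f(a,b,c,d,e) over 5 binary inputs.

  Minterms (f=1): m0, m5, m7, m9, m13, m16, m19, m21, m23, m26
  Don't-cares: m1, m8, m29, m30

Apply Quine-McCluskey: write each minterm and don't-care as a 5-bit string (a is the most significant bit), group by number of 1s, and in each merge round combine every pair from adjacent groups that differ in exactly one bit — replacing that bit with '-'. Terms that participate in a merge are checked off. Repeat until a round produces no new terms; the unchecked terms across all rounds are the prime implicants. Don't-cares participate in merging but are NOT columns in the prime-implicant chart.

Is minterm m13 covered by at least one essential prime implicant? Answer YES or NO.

NO

Round 0: 00000✓ 00001✓ 00101✓ 00111✓ 01000✓ 01001✓ 01101✓ 10000✓ 10011✓ 10101✓ 10111✓ 11010✓ 11101✓ 11110✓
Round 1: -0000 -0101✓ -0111✓ -1101✓ 0-000✓ 0-001✓ 0-101✓ 00-01✓ 0000-✓ 001-1✓ 01-01✓ 0100-✓ 1-101✓ 10-11 101-1✓ 11-10
Round 2: --101 -01-1 0--01 0-00-
PIs = {--101, -0000, -01-1, 0--01, 0-00-, 10-11, 11-10}
Coverage chart:
  m0: -0000,0-00-
  m5: --101,-01-1,0--01
  m7: -01-1 ←essential
  m9: 0--01,0-00-
  m13: --101,0--01
  m16: -0000 ←essential
  m19: 10-11 ←essential
  m21: --101,-01-1
  m23: -01-1,10-11
  m26: 11-10 ←essential
Essential: -0000, -01-1, 10-11, 11-10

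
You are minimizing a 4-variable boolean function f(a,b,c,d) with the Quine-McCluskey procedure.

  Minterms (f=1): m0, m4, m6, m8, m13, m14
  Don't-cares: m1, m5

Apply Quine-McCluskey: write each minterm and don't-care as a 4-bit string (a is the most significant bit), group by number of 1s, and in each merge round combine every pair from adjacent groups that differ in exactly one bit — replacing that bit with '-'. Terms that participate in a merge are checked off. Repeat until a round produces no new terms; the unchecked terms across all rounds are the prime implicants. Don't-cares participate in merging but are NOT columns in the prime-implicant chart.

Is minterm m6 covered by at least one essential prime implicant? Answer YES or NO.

YES

[col 0] 0000*, 0001*, 0100*, 0101*, 0110*, 1000*, 1101*, 1110*
[col 1] -000, -101, -110, 0-00*, 0-01*, 000-*, 01-0, 010-*
[col 2] 0-0-
Prime implicants: -000, -101, -110, 0-0-, 01-0
PI chart (minterm → PIs covering it):
  0 | -000,0-0-
  4 | 0-0-,01-0
  6 | -110,01-0
  8 | -000  (sole → essential)
  13 | -101  (sole → essential)
  14 | -110  (sole → essential)
Essential prime implicants: -000, -101, -110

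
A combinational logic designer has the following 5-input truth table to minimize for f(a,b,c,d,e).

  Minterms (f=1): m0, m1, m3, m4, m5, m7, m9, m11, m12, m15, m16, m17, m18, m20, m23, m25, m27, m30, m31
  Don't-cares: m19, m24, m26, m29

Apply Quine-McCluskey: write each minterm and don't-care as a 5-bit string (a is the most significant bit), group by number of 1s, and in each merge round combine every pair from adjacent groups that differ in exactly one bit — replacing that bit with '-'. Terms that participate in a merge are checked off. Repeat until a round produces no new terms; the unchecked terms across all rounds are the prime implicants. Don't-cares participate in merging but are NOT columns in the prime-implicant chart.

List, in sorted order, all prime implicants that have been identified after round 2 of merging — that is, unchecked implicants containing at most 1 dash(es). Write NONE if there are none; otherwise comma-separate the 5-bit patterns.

Round 0: 00000✓ 00001✓ 00011✓ 00100✓ 00101✓ 00111✓ 01001✓ 01011✓ 01100✓ 01111✓ 10000✓ 10001✓ 10010✓ 10011✓ 10100✓ 10111✓ 11000✓ 11001✓ 11010✓ 11011✓ 11101✓ 11110✓ 11111✓
Round 1: -0000✓ -0001✓ -0011✓ -0100✓ -0111✓ -1001✓ -1011✓ -1111✓ 0-001✓ 0-011✓ 0-100 0-111✓ 00-00✓ 00-01✓ 00-11✓ 000-1✓ 0000-✓ 001-1✓ 0010-✓ 01-11✓ 010-1✓ 1-000✓ 1-001✓ 1-010✓ 1-011✓ 1-111✓ 10-00✓ 10-11✓ 100-0✓ 100-1✓ 1000-✓ 1001-✓ 11-01✓ 11-10✓ 11-11✓ 110-0✓ 110-1✓ 1100-✓ 1101-✓ 111-1✓ 1111-✓
Round 2: --001✓ --011✓ --111✓ -0-00 -0-11✓ -00-1✓ -000- -1-11✓ -10-1✓ 0--11✓ 0-0-1✓ 00--1 00-0- 1--11✓ 1-0-0✓ 1-0-1✓ 1-00-✓ 1-01-✓ 100--✓ 11--1 11-1- 110--✓
Round 3: ---11 --0-1 1-0--
PIs = {---11, --0-1, -0-00, -000-, 0-100, 00--1, 00-0-, 1-0--, 11--1, 11-1-}

0-100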